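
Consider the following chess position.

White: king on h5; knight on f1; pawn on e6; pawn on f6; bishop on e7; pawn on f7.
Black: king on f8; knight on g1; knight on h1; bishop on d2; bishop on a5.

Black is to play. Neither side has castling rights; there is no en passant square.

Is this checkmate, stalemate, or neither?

Black to move; black king on f8.
In check: yes, from the white bishop on e7.
King squares — e7: attacked by Pf6; f7: attacked by Pe6; g7: attacked by Pf6; e8: attacked by Pf7; g8: attacked by Pf7.
Legal moves for Black: none.
In check with no legal moves → checkmate.

checkmate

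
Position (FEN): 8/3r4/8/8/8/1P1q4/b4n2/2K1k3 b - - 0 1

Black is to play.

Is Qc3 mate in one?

yes

After Qc3: white king on c1; in check: yes, from the black queen on c3.
King squares — b1: attacked by Ba2; d1: attacked by Ke1; b2: attacked by Qc3; c2: attacked by Qc3; d2: attacked by Ke1.
White has no legal moves → checkmate.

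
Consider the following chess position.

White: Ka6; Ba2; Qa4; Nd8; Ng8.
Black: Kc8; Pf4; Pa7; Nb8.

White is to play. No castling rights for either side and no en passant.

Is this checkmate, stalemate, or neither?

White to move; white king on a6.
In check: yes, from the black knight on b8.
King squares — a5: available; b5: available; b6: attacked by Pa7; a7: available; b7: attacked by Kc8.
Legal moves for White: Kxa7, Kb5, Ka5.
White is in check but has 3 legal moves → neither.

neither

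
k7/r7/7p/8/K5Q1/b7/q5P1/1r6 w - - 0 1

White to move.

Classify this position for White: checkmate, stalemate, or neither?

White to move; white king on a4.
In check: yes, from the black rook on a7.
King squares — a3: attacked by Qa2; b3: attacked by Rb1; b4: attacked by Rb1; a5: attacked by Ra7; b5: attacked by Rb1.
Legal moves for White: none.
In check with no legal moves → checkmate.

checkmate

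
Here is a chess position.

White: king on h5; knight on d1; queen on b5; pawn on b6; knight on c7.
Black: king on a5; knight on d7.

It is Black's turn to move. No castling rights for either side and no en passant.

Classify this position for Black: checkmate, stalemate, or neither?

Black to move; black king on a5.
In check: yes, from the white queen on b5.
King squares — a4: attacked by Qb5; b4: attacked by Qb5; b5: attacked by Nc7; a6: attacked by Qb5; b6: attacked by Qb5.
Legal moves for Black: none.
In check with no legal moves → checkmate.

checkmate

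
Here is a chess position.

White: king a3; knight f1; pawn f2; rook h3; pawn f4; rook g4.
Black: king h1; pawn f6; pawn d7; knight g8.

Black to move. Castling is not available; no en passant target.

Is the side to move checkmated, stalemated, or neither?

Black to move; black king on h1.
In check: yes, from the white rook on h3.
King squares — g1: attacked by Rg4; g2: attacked by Rg4; h2: attacked by Nf1.
Legal moves for Black: none.
In check with no legal moves → checkmate.

checkmate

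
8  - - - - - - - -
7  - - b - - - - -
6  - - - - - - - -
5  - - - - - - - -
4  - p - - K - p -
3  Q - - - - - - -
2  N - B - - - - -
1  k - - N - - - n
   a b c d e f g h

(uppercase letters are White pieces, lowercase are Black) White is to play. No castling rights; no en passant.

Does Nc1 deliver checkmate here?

After Nc1: black king on a1; in check: yes, from the white queen on a3.
Black has 1 legal reply: bxa3.
In check but a legal move exists → not checkmate.

no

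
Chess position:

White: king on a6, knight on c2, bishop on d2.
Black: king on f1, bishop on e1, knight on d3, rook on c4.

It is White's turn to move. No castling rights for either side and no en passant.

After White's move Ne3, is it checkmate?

After Ne3: black king on f1; in check: yes, from the white knight on e3.
Black has 3 legal replies: Kf2, Ke2, Kg1.
In check but a legal move exists → not checkmate.

no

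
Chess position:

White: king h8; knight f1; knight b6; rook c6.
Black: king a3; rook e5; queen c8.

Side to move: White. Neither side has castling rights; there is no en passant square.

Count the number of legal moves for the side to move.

White to move; king on h8.
In check: yes, from the black queen on c8.
Legal moves: Kh7, Kg7, Rxc8, Nxc8.
Count: 4.

4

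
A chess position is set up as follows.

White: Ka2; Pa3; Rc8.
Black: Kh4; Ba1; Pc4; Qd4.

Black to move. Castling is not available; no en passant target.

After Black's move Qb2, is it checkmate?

yes

After Qb2: white king on a2; in check: yes, from the black queen on b2.
King squares — a1: attacked by Qb2; b1: attacked by Qb2; b2: attacked by Ba1; a3: own pawn; b3: attacked by Qb2.
White has no legal moves → checkmate.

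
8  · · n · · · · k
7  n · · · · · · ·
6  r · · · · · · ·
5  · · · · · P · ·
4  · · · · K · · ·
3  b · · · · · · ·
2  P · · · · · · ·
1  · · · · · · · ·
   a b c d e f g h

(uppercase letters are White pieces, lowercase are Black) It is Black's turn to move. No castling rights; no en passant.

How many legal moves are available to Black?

Black to move; king on h8.
In check: no.
Legal moves: Kg8, Kh7, Kg7, Ne7, Nd6+, Nb6, Nc6, Nb5, Rh6, Rg6, Rf6, Re6+, Rd6, Rc6, Rb6, Ra5, Ra4+, Bf8, Be7, Bd6, Bc5, Bb4, Bb2, Bc1.
Count: 24.

24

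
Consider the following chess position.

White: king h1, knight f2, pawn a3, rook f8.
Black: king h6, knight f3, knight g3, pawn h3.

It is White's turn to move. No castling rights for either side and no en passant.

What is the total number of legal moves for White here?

White to move; king on h1.
In check: yes, from the black knight on g3.
Legal moves: none.
Count: 0.

0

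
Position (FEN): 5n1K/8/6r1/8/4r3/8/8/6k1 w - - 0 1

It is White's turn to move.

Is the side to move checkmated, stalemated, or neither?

White to move; white king on h8.
In check: no.
King squares — g7: attacked by Rg6; h7: attacked by Nf8; g8: attacked by Rg6.
Legal moves for White: none.
Not in check and no legal moves → stalemate.

stalemate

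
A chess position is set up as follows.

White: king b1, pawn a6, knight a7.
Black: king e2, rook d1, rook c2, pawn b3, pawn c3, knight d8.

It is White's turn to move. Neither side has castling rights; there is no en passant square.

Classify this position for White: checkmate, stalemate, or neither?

checkmate

White to move; white king on b1.
In check: yes, from the black rook on d1.
King squares — a1: attacked by Rd1; c1: attacked by Rd1; a2: attacked by Rc2; b2: attacked by Rc2; c2: attacked by Pb3.
Legal moves for White: none.
In check with no legal moves → checkmate.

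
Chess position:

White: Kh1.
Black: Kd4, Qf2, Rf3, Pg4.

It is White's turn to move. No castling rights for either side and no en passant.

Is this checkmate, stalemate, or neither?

stalemate

White to move; white king on h1.
In check: no.
King squares — g1: attacked by Qf2; g2: attacked by Qf2; h2: attacked by Qf2.
Legal moves for White: none.
Not in check and no legal moves → stalemate.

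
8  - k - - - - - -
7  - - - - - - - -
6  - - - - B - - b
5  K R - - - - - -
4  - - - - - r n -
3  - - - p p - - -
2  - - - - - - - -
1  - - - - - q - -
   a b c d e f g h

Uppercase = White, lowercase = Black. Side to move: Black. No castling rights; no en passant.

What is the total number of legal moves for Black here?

Black to move; king on b8.
In check: yes, from the white rook on b5.
Legal moves: Ka8, Kc7, Ka7.
Count: 3.

3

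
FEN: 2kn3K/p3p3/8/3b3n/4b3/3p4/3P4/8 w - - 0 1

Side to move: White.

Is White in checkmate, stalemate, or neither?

White to move; white king on h8.
In check: no.
King squares — g7: attacked by Nh5; h7: attacked by Be4; g8: attacked by Bd5.
Legal moves for White: none.
Not in check and no legal moves → stalemate.

stalemate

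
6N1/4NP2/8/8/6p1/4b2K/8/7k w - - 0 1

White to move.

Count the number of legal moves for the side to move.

3

White to move; king on h3.
In check: yes, from the black pawn on g4.
Legal moves: Kh4, Kxg4, Kg3.
Count: 3.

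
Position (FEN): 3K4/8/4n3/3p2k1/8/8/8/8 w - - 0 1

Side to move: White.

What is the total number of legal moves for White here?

4

White to move; king on d8.
In check: yes, from the black knight on e6.
Legal moves: Ke8, Kc8, Ke7, Kd7.
Count: 4.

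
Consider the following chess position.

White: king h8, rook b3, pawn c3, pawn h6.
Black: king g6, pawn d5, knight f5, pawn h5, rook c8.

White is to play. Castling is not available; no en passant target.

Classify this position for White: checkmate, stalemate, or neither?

White to move; white king on h8.
In check: yes, from the black rook on c8.
King squares — g7: attacked by Nf5; h7: attacked by Kg6; g8: attacked by Rc8.
Legal moves for White: none.
In check with no legal moves → checkmate.

checkmate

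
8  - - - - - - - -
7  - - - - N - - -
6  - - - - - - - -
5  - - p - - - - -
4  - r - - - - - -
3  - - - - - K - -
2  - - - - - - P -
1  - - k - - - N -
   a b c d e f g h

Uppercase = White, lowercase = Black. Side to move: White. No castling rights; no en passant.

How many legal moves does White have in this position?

14

White to move; king on f3.
In check: no.
Legal moves: Ng8, Nc8, Ng6, Nc6, Nf5, Nd5, Kg3, Ke3, Kf2, Ke2, Nh3, Ne2+, g3, g4.
Count: 14.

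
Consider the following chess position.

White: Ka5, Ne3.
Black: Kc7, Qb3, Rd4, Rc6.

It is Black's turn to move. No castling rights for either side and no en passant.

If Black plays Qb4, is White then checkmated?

After Qb4: white king on a5; in check: yes, from the black queen on b4.
King squares — a4: attacked by Qb4; b4: attacked by Rd4; b5: attacked by Qb4; a6: attacked by Rc6; b6: attacked by Qb4.
White has no legal moves → checkmate.

yes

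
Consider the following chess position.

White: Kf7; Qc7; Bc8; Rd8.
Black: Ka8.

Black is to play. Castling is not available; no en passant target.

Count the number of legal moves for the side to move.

0

Black to move; king on a8.
In check: no.
Legal moves: none.
Count: 0.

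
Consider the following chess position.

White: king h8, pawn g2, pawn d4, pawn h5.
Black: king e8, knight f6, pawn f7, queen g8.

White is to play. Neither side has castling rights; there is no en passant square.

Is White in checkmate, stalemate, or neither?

White to move; white king on h8.
In check: yes, from the black queen on g8.
King squares — g7: attacked by Qg8; h7: attacked by Nf6; g8: attacked by Nf6.
Legal moves for White: none.
In check with no legal moves → checkmate.

checkmate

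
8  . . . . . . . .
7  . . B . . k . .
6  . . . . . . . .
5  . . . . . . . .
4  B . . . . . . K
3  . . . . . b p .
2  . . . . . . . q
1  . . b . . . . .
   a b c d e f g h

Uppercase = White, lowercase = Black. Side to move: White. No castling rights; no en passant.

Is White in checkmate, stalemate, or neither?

White to move; white king on h4.
In check: yes, from the black queen on h2.
King squares — g3: attacked by Qh2; h3: attacked by Qh2; g4: attacked by Bf3; g5: attacked by Bc1; h5: attacked by Qh2.
Legal moves for White: none.
In check with no legal moves → checkmate.

checkmate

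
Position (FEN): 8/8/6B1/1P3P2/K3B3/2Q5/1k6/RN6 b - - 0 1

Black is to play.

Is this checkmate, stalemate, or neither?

Black to move; black king on b2.
In check: yes, from the white queen on c3.
King squares — a1: attacked by Qc3; b1: attacked by Ra1; c1: attacked by Qc3; a2: attacked by Ra1; c2: attacked by Qc3; a3: attacked by Ra1; b3: attacked by Qc3; c3: attacked by Nb1.
Legal moves for Black: none.
In check with no legal moves → checkmate.

checkmate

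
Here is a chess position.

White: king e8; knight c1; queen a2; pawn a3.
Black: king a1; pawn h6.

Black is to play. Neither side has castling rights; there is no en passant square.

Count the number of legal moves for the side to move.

0

Black to move; king on a1.
In check: yes, from the white queen on a2.
Legal moves: none.
Count: 0.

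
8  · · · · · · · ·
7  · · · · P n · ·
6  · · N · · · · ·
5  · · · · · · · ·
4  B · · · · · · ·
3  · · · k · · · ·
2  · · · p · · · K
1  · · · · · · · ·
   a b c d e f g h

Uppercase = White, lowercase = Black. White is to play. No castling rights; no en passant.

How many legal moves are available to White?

White to move; king on h2.
In check: no.
Legal moves: Nd8, Nb8, Na7, Ne5+, Na5, Nd4, Nb4+, Bb5+, Bb3, Bc2+, Bd1, Kh3, Kg3, Kg2, Kh1, Kg1, e8=Q, e8=R, e8=B, e8=N.
Count: 20.

20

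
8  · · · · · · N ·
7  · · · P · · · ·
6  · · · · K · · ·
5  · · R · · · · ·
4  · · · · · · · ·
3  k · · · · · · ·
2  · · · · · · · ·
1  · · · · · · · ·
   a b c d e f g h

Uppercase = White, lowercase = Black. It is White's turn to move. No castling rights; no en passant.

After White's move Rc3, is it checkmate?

After Rc3: black king on a3; in check: yes, from the white rook on c3.
Black has 4 legal replies: Kb4, Ka4, Kb2, Ka2.
In check but a legal move exists → not checkmate.

no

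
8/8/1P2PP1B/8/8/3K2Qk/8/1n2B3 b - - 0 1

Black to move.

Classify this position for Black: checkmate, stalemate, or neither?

checkmate

Black to move; black king on h3.
In check: yes, from the white queen on g3.
King squares — g2: attacked by Qg3; h2: attacked by Qg3; g3: attacked by Be1; g4: attacked by Qg3; h4: attacked by Qg3.
Legal moves for Black: none.
In check with no legal moves → checkmate.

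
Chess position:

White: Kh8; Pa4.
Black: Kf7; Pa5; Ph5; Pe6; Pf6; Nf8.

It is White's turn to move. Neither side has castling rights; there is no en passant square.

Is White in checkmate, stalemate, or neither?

White to move; white king on h8.
In check: no.
King squares — g7: attacked by Kf7; h7: attacked by Nf8; g8: attacked by Kf7.
Legal moves for White: none.
Not in check and no legal moves → stalemate.

stalemate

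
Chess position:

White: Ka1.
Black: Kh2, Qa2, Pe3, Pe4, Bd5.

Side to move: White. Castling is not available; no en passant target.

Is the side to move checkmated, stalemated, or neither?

checkmate

White to move; white king on a1.
In check: yes, from the black queen on a2.
King squares — b1: attacked by Qa2; a2: attacked by Bd5; b2: attacked by Qa2.
Legal moves for White: none.
In check with no legal moves → checkmate.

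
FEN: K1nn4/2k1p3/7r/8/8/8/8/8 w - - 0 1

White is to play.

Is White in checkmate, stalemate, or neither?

White to move; white king on a8.
In check: no.
King squares — a7: attacked by Nc8; b7: attacked by Kc7; b8: attacked by Kc7.
Legal moves for White: none.
Not in check and no legal moves → stalemate.

stalemate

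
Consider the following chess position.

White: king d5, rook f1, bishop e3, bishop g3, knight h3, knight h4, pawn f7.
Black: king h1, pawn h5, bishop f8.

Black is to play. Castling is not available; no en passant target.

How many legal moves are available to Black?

Black to move; king on h1.
In check: yes, from the white rook on f1.
Legal moves: none.
Count: 0.

0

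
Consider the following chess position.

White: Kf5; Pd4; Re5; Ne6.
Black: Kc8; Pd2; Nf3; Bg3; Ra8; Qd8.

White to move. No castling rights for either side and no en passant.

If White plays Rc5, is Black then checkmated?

After Rc5: black king on c8; in check: yes, from the white rook on c5.
Black has 5 legal replies: Kb8, Kd7, Kb7, Qc7, Bc7.
In check but a legal move exists → not checkmate.

no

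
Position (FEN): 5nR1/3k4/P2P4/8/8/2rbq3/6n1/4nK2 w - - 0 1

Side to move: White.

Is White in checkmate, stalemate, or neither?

checkmate

White to move; white king on f1.
In check: yes, from the black bishop on d3.
King squares — e1: attacked by Ng2; g1: attacked by Qe3; e2: attacked by Bd3; f2: attacked by Qe3; g2: attacked by Ne1.
Legal moves for White: none.
In check with no legal moves → checkmate.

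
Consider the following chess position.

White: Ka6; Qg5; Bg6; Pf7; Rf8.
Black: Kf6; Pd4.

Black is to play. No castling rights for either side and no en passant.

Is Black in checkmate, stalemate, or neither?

Black to move; black king on f6.
In check: yes, from the white queen on g5.
King squares — e5: attacked by Qg5; f5: attacked by Qg5; g5: available; e6: available; g6: attacked by Qg5; e7: attacked by Qg5; f7: attacked by Bg6; g7: available.
Legal moves for Black: Kg7, Ke6, Kxg5.
Black is in check but has 3 legal moves → neither.

neither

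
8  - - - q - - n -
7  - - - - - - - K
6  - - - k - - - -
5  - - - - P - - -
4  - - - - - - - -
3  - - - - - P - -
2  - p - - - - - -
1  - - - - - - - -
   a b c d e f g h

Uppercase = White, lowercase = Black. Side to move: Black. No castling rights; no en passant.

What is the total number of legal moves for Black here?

Black to move; king on d6.
In check: yes, from the white pawn on e5.
Legal moves: Ke7, Kd7, Kc7, Ke6, Kc6, Kxe5, Kd5, Kc5.
Count: 8.

8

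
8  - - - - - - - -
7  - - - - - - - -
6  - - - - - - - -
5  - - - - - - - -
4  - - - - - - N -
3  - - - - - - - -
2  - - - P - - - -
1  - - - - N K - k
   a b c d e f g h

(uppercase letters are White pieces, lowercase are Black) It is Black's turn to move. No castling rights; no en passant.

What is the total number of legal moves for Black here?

0

Black to move; king on h1.
In check: no.
Legal moves: none.
Count: 0.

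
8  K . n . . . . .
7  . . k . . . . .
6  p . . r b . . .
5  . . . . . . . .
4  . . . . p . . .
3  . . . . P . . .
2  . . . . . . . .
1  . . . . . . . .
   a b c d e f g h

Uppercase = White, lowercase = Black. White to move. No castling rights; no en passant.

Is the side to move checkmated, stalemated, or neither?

White to move; white king on a8.
In check: no.
King squares — a7: attacked by Nc8; b7: attacked by Kc7; b8: attacked by Kc7.
Legal moves for White: none.
Not in check and no legal moves → stalemate.

stalemate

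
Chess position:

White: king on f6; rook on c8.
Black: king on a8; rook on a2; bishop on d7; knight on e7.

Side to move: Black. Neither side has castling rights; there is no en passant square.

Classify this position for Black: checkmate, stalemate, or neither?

neither

Black to move; black king on a8.
In check: yes, from the white rook on c8.
Legal moves for Black: Kb7, Ka7, Nxc8, Bxc8.
Black is in check but has 4 legal moves → neither.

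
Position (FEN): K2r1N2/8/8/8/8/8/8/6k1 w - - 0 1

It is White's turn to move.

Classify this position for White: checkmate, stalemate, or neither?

White to move; white king on a8.
In check: yes, from the black rook on d8.
King squares — a7: available; b7: available; b8: attacked by Rd8.
Legal moves for White: Kb7, Ka7.
White is in check but has 2 legal moves → neither.

neither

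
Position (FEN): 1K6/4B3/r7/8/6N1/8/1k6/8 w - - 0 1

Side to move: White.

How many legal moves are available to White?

White to move; king on b8.
In check: no.
Legal moves: Kc8, Kc7, Kb7, Bf8, Bd8, Bf6+, Bd6, Bg5, Bc5, Bh4, Bb4, Ba3+, Nh6, Nf6, Ne5, Ne3, Nh2, Nf2.
Count: 18.

18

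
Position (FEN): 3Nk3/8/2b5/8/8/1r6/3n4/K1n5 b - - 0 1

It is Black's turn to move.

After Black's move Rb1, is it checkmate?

After Rb1: white king on a1; in check: yes, from the black rook on b1.
King squares — b1: attacked by Nd2; a2: attacked by Nc1; b2: attacked by Rb1.
White has no legal moves → checkmate.

yes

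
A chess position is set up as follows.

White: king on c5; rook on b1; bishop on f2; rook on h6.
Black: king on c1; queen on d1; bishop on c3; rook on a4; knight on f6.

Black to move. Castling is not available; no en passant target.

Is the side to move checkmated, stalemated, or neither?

Black to move; black king on c1.
In check: yes, from the white rook on b1.
Legal moves for Black: Kd2, Kc2, Kxb1.
Black is in check but has 3 legal moves → neither.

neither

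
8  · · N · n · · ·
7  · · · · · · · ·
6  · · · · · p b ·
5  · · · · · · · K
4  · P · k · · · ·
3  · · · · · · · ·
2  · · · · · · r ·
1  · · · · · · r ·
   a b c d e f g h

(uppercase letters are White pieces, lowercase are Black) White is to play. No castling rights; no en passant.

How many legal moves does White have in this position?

White to move; king on h5.
In check: yes, from the black bishop on g6.
Legal moves: Kh6, Kh4.
Count: 2.

2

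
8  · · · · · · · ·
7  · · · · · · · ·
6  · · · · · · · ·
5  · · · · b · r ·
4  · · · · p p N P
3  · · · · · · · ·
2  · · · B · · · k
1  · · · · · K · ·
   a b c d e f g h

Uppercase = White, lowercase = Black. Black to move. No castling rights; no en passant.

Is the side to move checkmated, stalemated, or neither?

neither

Black to move; black king on h2.
In check: yes, from the white knight on g4.
King squares — g1: attacked by Kf1; h1: available; g2: attacked by Kf1; g3: available; h3: available.
Legal moves for Black: Kh3, Kg3, Kh1, Rxg4.
Black is in check but has 4 legal moves → neither.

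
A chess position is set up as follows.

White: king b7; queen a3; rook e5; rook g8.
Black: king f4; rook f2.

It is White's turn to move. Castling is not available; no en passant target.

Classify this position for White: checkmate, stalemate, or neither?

White to move; white king on b7.
In check: no.
Legal moves for White include: Rh8, Rf8+, Rge8, Rd8, Rc8, Rb8, Ra8, Rg7, Rg6, Rgg5, Rg4+, Rg3, Rg2, Rg1, Kc8, Kb8, Ka8, Kc7, ... (list truncated; more exist).
White has legal moves and is not in check → neither.

neither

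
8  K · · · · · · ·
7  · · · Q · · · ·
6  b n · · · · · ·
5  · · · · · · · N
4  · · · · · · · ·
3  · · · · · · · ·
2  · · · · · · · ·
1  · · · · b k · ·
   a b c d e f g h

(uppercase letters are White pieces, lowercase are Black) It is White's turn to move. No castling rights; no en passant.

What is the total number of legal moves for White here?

2

White to move; king on a8.
In check: yes, from the black knight on b6.
Legal moves: Kb8, Ka7.
Count: 2.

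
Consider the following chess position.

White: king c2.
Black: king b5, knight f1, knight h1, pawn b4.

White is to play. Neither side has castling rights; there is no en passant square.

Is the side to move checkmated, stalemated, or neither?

neither

White to move; white king on c2.
In check: no.
Legal moves for White: Kd3, Kb3, Kb2, Kd1, Kc1, Kb1.
White has 6 legal moves and is not in check → neither.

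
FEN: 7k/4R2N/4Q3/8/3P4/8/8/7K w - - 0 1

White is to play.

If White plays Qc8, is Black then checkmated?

After Qc8: black king on h8; in check: yes, from the white queen on c8.
King squares — g7: attacked by Re7; h7: attacked by Re7; g8: attacked by Qc8.
Black has no legal moves → checkmate.

yes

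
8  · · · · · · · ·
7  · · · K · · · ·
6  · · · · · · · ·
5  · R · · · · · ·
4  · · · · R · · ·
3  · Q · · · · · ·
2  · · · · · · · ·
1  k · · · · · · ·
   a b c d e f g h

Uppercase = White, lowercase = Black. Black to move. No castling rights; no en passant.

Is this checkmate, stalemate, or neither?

Black to move; black king on a1.
In check: no.
King squares — b1: attacked by Qb3; a2: attacked by Qb3; b2: attacked by Qb3.
Legal moves for Black: none.
Not in check and no legal moves → stalemate.

stalemate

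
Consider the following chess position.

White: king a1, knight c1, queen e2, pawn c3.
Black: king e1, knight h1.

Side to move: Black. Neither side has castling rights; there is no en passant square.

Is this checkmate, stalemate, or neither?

Black to move; black king on e1.
In check: yes, from the white queen on e2.
King squares — d1: attacked by Qe2; f1: attacked by Qe2; d2: attacked by Qe2; e2: attacked by Nc1; f2: attacked by Qe2.
Legal moves for Black: none.
In check with no legal moves → checkmate.

checkmate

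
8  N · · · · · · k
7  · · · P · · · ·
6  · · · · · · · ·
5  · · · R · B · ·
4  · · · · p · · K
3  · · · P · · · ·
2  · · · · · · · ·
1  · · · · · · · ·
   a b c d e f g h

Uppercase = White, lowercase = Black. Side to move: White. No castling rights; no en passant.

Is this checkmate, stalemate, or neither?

neither

White to move; white king on h4.
In check: no.
Legal moves for White include: Nc7, Nb6, Bh7, Bg6, Be6, Bg4, Bxe4, Bh3, Rd6, Re5, Rc5, Rb5, Ra5, Rd4, Kh5, Kg5, Kg4, Kh3, ... (list truncated; more exist).
White has legal moves and is not in check → neither.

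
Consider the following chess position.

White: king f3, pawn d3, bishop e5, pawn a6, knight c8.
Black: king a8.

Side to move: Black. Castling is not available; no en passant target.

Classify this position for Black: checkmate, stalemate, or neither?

Black to move; black king on a8.
In check: no.
King squares — a7: attacked by Nc8; b7: attacked by Pa6; b8: attacked by Be5.
Legal moves for Black: none.
Not in check and no legal moves → stalemate.

stalemate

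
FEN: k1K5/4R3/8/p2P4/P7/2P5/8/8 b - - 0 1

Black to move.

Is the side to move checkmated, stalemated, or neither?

stalemate

Black to move; black king on a8.
In check: no.
King squares — a7: attacked by Re7; b7: attacked by Re7; b8: attacked by Kc8.
Legal moves for Black: none.
Not in check and no legal moves → stalemate.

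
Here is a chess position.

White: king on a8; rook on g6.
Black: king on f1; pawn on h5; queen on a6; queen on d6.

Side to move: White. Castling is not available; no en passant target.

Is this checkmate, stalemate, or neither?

White to move; white king on a8.
In check: yes, from the black queen on a6.
King squares — a7: attacked by Qa6; b7: attacked by Qa6; b8: attacked by Qd6.
Legal moves for White: none.
In check with no legal moves → checkmate.

checkmate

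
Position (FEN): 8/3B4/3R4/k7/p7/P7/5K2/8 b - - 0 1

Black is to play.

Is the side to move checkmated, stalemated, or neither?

Black to move; black king on a5.
In check: no.
King squares — a4: own pawn; b4: attacked by Pa3; b5: attacked by Bd7; a6: attacked by Rd6; b6: attacked by Rd6.
Legal moves for Black: none.
Not in check and no legal moves → stalemate.

stalemate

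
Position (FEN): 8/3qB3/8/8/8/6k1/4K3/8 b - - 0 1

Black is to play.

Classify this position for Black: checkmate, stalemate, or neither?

Black to move; black king on g3.
In check: no.
Legal moves for Black include: Qe8, Qd8, Qc8, Qxe7+, Qc7, Qb7, Qa7, Qe6+, Qd6, Qc6, Qf5, Qd5, Qb5+, Qg4+, Qd4, Qa4, Qh3, Qd3+, ... (list truncated; more exist).
Black has legal moves and is not in check → neither.

neither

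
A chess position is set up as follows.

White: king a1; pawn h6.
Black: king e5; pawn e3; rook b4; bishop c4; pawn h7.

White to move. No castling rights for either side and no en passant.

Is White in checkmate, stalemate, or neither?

White to move; white king on a1.
In check: no.
King squares — b1: attacked by Rb4; a2: attacked by Bc4; b2: attacked by Rb4.
Legal moves for White: none.
Not in check and no legal moves → stalemate.

stalemate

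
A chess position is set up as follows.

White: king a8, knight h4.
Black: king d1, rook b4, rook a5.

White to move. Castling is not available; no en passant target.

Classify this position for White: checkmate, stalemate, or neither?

White to move; white king on a8.
In check: yes, from the black rook on a5.
King squares — a7: attacked by Ra5; b7: attacked by Rb4; b8: attacked by Rb4.
Legal moves for White: none.
In check with no legal moves → checkmate.

checkmate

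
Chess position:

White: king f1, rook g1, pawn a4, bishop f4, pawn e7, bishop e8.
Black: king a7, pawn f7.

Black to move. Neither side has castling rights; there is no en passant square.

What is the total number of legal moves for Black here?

Black to move; king on a7.
In check: no.
Legal moves: Ka8, Kb7, Kb6, Ka6, f6, f5.
Count: 6.

6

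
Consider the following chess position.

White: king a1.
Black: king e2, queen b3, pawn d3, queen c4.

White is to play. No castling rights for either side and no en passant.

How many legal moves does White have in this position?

White to move; king on a1.
In check: no.
Legal moves: none.
Count: 0.

0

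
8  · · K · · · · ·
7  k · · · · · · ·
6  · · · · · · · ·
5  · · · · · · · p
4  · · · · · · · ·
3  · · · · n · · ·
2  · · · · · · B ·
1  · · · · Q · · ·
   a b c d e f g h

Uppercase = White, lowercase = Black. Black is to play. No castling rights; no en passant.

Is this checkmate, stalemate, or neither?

Black to move; black king on a7.
In check: no.
Legal moves for Black: Kb6, Ka6, Nf5, Nd5, Ng4, Nc4, Nxg2, Nc2, Nf1, Nd1, h4.
Black has 11 legal moves and is not in check → neither.

neither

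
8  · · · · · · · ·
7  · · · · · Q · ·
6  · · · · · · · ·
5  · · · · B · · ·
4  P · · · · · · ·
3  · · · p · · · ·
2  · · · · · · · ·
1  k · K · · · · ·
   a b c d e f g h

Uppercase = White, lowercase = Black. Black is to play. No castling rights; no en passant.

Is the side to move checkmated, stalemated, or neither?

Black to move; black king on a1.
In check: yes, from the white bishop on e5.
King squares — b1: attacked by Kc1; a2: attacked by Qf7; b2: attacked by Kc1.
Legal moves for Black: none.
In check with no legal moves → checkmate.

checkmate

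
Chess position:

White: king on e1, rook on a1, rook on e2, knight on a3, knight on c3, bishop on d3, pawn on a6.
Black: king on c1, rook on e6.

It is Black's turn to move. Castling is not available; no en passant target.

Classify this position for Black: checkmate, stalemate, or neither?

Black to move; black king on c1.
In check: yes, from the white rook on a1.
King squares — b1: attacked by Ra1; d1: attacked by Ra1; b2: attacked by Re2; c2: attacked by Re2; d2: attacked by Ke1.
Legal moves for Black: none.
In check with no legal moves → checkmate.

checkmate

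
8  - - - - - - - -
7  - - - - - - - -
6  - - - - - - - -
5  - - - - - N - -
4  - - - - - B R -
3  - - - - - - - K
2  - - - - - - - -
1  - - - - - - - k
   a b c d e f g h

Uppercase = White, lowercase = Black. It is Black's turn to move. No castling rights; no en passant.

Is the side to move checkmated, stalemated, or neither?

Black to move; black king on h1.
In check: no.
King squares — g1: attacked by Rg4; g2: attacked by Kh3; h2: attacked by Kh3.
Legal moves for Black: none.
Not in check and no legal moves → stalemate.

stalemate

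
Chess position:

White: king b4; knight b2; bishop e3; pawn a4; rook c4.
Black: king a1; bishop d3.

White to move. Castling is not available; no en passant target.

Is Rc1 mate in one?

no

After Rc1: black king on a1; in check: yes, from the white rook on c1.
Black has 3 legal replies: Kxb2, Ka2, Bb1.
In check but a legal move exists → not checkmate.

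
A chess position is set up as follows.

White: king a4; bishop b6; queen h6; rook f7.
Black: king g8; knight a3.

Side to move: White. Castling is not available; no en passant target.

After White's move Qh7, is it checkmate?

yes

After Qh7: black king on g8; in check: yes, from the white queen on h7.
King squares — f7: attacked by Qh7; g7: attacked by Rf7; h7: attacked by Rf7; f8: attacked by Rf7; h8: attacked by Qh7.
Black has no legal moves → checkmate.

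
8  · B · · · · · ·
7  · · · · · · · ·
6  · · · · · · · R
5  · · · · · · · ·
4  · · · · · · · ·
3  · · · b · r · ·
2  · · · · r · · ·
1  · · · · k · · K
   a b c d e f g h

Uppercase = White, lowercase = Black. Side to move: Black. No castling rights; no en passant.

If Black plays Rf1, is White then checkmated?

After Rf1: white king on h1; in check: yes, from the black rook on f1.
King squares — g1: attacked by Rf1; g2: attacked by Re2; h2: attacked by Re2.
White has no legal moves → checkmate.

yes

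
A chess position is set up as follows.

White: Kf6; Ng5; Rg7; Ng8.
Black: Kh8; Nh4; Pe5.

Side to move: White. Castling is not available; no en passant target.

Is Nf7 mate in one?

After Nf7: black king on h8; in check: yes, from the white knight on f7.
King squares — g7: attacked by Kf6; h7: attacked by Rg7; g8: attacked by Rg7.
Black has no legal moves → checkmate.

yes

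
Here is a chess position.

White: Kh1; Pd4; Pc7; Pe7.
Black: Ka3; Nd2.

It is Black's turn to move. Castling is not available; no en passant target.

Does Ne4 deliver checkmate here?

no

After Ne4: white king on h1; in check: no.
White is not in check, so this cannot be checkmate.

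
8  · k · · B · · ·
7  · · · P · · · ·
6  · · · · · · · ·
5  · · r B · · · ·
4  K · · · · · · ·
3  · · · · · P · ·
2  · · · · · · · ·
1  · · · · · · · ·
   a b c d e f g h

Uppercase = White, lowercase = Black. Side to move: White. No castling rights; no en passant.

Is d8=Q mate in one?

After d8=Q: black king on b8; in check: yes, from the white queen on d8.
Black has 2 legal replies: Ka7, Rc8.
In check but a legal move exists → not checkmate.

no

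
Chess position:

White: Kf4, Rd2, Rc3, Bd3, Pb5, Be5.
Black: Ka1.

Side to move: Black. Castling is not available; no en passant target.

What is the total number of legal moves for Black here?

Black to move; king on a1.
In check: no.
Legal moves: none.
Count: 0.

0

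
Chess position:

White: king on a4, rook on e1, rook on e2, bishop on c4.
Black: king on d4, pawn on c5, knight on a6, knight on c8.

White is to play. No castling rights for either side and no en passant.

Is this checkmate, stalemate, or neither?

neither

White to move; white king on a4.
In check: no.
Legal moves for White include: Bg8, Bf7, Be6, Bxa6, Bd5, Bb5, Bd3, Bb3, Ba2, Kb5, Ka5, Kb3, Ka3, Re8, Re7, Re6, Re5, Re4+, ... (list truncated; more exist).
White has legal moves and is not in check → neither.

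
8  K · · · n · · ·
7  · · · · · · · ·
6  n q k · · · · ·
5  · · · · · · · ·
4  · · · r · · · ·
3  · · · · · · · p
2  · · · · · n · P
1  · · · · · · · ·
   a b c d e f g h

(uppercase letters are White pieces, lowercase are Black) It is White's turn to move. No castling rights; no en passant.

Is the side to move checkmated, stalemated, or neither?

White to move; white king on a8.
In check: no.
King squares — a7: attacked by Qb6; b7: attacked by Qb6; b8: attacked by Na6.
Legal moves for White: none.
Not in check and no legal moves → stalemate.

stalemate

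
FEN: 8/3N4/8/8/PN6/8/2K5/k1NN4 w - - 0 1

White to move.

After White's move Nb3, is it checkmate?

yes

After Nb3: black king on a1; in check: yes, from the white knight on b3.
King squares — b1: attacked by Kc2; a2: attacked by Nb4; b2: attacked by Nd1.
Black has no legal moves → checkmate.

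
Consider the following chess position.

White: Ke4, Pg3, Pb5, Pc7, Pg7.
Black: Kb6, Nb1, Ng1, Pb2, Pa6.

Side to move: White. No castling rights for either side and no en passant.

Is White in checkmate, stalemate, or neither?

neither

White to move; white king on e4.
In check: no.
Legal moves for White: Kf5, Ke5, Kd5, Kf4, Kd4, Ke3, Kd3, bxa6, g8=Q, g8=R, g8=B, g8=N, c8=Q, c8=R, c8=B, c8=N+, g4.
White has 17 legal moves and is not in check → neither.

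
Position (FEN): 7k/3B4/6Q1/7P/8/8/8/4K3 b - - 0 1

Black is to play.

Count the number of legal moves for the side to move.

Black to move; king on h8.
In check: no.
Legal moves: none.
Count: 0.

0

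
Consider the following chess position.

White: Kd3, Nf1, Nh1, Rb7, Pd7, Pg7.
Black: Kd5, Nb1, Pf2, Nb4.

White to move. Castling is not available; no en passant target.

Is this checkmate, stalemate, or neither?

neither

White to move; white king on d3.
In check: yes, from the black knight on b4.
Legal moves for White: Ke3, Ke2, Rxb4.
White is in check but has 3 legal moves → neither.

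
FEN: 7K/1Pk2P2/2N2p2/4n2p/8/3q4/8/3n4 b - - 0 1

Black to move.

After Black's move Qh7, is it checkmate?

no

After Qh7: white king on h8; in check: yes, from the black queen on h7.
White has 1 legal reply: Kxh7.
In check but a legal move exists → not checkmate.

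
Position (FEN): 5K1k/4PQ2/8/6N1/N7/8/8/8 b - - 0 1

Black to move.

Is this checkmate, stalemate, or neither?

stalemate

Black to move; black king on h8.
In check: no.
King squares — g7: attacked by Qf7; h7: attacked by Ng5; g8: attacked by Qf7.
Legal moves for Black: none.
Not in check and no legal moves → stalemate.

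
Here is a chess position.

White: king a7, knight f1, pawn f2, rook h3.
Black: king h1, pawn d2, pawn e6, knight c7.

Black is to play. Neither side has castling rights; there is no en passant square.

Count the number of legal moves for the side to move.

2

Black to move; king on h1.
In check: yes, from the white rook on h3.
Legal moves: Kg2, Kg1.
Count: 2.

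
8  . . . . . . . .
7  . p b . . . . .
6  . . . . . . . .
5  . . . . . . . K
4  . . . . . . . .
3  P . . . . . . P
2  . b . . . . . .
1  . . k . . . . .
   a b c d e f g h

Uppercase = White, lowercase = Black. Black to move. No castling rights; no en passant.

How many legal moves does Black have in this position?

Black to move; king on c1.
In check: no.
Legal moves: Bd8, Bb8, Bd6, Bb6, Bce5, Ba5, Bf4, Bg3, Bh2, Bh8, Bg7, Bf6, Bbe5, Bd4, Bc3, Bxa3, Ba1, Kd2, Kc2, Kd1, Kb1, b6, b5.
Count: 23.

23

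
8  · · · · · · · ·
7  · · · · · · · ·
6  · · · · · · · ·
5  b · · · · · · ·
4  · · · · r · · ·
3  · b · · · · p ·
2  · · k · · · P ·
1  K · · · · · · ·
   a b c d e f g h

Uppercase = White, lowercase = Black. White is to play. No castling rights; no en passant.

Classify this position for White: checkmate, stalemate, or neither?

stalemate

White to move; white king on a1.
In check: no.
King squares — b1: attacked by Kc2; a2: attacked by Bb3; b2: attacked by Kc2.
Legal moves for White: none.
Not in check and no legal moves → stalemate.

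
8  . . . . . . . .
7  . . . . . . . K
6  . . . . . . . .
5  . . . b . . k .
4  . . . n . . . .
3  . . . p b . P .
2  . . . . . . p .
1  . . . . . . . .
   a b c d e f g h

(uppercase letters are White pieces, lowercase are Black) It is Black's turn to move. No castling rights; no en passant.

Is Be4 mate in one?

After Be4: white king on h7; in check: yes, from the black bishop on e4.
White has 3 legal replies: Kh8, Kg8, Kg7.
In check but a legal move exists → not checkmate.

no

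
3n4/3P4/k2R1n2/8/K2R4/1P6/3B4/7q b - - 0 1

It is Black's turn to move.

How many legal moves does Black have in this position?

4

Black to move; king on a6.
In check: yes, from the white rook on d6.
Legal moves: Kb7, Ka7, Nc6, Qc6+.
Count: 4.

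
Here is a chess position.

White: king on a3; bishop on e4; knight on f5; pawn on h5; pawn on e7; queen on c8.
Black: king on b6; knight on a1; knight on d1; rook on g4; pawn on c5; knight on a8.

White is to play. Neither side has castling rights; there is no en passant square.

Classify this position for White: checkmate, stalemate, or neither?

White to move; white king on a3.
In check: no.
Legal moves for White include: Qh8, Qg8, Qf8, Qe8, Qd8+, Qb8+, Qxa8, Qd7, Qc7+, Qb7+, Qe6+, Qc6+, Qa6+, Qxc5+, Ng7, Nh6, Nd6, Nh4, ... (list truncated; more exist).
White has legal moves and is not in check → neither.

neither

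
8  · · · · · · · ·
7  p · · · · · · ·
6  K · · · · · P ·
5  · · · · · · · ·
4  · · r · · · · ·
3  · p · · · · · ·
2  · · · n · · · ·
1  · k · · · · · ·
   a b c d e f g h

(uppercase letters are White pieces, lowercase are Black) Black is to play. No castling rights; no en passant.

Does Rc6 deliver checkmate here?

no

After Rc6: white king on a6; in check: yes, from the black rook on c6.
White has 4 legal replies: Kb7, Kxa7, Kb5, Ka5.
In check but a legal move exists → not checkmate.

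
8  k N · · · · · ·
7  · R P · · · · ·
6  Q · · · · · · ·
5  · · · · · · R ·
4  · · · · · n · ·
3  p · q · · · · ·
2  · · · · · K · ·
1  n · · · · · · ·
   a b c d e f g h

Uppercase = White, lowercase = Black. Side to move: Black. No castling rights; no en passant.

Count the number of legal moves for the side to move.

Black to move; king on a8.
In check: yes, from the white queen on a6.
Legal moves: none.
Count: 0.

0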